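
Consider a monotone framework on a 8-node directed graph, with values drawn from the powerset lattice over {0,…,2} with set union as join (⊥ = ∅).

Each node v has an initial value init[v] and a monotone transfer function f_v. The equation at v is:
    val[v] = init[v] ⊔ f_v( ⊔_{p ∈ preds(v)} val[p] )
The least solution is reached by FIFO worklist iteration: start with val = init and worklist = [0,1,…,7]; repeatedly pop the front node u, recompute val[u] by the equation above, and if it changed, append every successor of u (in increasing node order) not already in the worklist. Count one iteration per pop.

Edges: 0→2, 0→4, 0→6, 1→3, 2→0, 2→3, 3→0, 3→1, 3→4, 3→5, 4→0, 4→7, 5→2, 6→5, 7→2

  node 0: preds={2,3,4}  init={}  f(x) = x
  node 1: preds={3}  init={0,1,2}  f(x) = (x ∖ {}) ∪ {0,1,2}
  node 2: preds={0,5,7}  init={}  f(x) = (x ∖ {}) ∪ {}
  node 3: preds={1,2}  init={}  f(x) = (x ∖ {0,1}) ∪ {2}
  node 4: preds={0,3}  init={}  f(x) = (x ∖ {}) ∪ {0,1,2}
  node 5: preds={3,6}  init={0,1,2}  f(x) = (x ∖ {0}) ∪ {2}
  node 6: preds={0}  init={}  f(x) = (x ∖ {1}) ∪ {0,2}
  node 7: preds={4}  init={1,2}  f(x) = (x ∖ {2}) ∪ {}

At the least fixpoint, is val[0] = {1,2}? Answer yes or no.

no

Trace (14 dequeues):
  [1] u=0 | in {} | out {} | ==
  [2] u=1 | in {} | out {0,1,2} | ==
  [3] u=2 | in {0,1,2} | out {0,1,2} | prev {} | push {0}
  [4] u=3 | in {0,1,2} | out {2} | prev {} | push {1}
  [5] u=4 | in {2} | out {0,1,2} | prev {} | push {}
  [6] u=5 | in {2} | out {0,1,2} | ==
  [7] u=6 | in {} | out {0,2} | prev {} | push {5}
  [8] u=7 | in {0,1,2} | out {0,1,2} | prev {1,2} | push {2}
  [9] u=0 | in {0,1,2} | out {0,1,2} | prev {} | push {4,6}
  [10] u=1 | in {2} | out {0,1,2} | ==
  [11] u=5 | in {0,2} | out {0,1,2} | ==
  [12] u=2 | in {0,1,2} | out {0,1,2} | ==
  [13] u=4 | in {0,1,2} | out {0,1,2} | ==
  [14] u=6 | in {0,1,2} | out {0,2} | ==

Converged values:
  [0] {0,1,2}
  [1] {0,1,2}
  [2] {0,1,2}
  [3] {2}
  [4] {0,1,2}
  [5] {0,1,2}
  [6] {0,2}
  [7] {0,1,2}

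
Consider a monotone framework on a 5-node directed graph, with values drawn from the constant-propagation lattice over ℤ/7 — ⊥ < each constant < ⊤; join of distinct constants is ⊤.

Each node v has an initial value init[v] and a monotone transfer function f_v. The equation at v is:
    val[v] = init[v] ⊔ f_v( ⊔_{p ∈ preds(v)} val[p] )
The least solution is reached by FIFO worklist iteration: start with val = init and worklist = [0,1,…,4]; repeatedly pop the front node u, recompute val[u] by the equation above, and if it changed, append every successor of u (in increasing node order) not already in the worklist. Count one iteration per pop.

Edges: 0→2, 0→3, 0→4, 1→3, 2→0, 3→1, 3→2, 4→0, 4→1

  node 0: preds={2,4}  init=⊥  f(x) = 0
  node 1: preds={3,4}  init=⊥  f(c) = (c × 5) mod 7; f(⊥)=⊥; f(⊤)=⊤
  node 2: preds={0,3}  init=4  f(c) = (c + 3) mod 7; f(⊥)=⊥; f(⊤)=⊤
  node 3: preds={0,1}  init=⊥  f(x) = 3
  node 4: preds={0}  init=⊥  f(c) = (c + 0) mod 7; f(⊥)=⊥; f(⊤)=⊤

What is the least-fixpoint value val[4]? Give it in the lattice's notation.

Worklist (9 pops):
  #1 pop 0: in=4 → 0 (was ⊥); enqueue []
  #2 pop 1: in=⊥ → ⊥ (no change)
  #3 pop 2: in=0 → ⊤ (was 4); enqueue [0]
  #4 pop 3: in=0 → 3 (was ⊥); enqueue [1,2]
  #5 pop 4: in=0 → 0 (was ⊥); enqueue []
  #6 pop 0: in=⊤ → 0 (no change)
  #7 pop 1: in=⊤ → ⊤ (was ⊥); enqueue [3]
  #8 pop 2: in=⊤ → ⊤ (no change)
  #9 pop 3: in=⊤ → 3 (no change)

Fixpoint:
  val[0] = 0
  val[1] = ⊤
  val[2] = ⊤
  val[3] = 3
  val[4] = 0

0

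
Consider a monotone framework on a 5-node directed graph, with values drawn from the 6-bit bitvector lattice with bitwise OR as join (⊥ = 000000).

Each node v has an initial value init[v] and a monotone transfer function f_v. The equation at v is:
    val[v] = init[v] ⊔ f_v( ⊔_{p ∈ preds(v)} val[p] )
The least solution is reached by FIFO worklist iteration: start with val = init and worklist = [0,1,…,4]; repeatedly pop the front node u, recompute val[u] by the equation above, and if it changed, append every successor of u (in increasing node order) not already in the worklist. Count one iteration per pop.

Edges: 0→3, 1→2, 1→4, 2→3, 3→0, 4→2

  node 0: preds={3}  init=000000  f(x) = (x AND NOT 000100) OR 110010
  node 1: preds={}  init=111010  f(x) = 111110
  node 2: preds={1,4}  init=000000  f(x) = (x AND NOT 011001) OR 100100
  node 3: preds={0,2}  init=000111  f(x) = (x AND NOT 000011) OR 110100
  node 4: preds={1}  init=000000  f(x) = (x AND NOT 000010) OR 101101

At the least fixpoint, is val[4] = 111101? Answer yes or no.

Iteration log — 7 steps:
  step 1. node 0  ⊔preds=000111  new=110011  old=000000  +wl: 
  step 2. node 1  ⊔preds=000000  new=111110  old=111010  +wl: 
  step 3. node 2  ⊔preds=111110  new=100110  old=000000  +wl: 
  step 4. node 3  ⊔preds=110111  new=110111  old=000111  +wl: 0
  step 5. node 4  ⊔preds=111110  new=111101  old=000000  +wl: 2
  step 6. node 0  ⊔preds=110111  new=110011  stable
  step 7. node 2  ⊔preds=111111  new=100110  stable

Least fixpoint reached:
  node 0: 110011
  node 1: 111110
  node 2: 100110
  node 3: 110111
  node 4: 111101

yes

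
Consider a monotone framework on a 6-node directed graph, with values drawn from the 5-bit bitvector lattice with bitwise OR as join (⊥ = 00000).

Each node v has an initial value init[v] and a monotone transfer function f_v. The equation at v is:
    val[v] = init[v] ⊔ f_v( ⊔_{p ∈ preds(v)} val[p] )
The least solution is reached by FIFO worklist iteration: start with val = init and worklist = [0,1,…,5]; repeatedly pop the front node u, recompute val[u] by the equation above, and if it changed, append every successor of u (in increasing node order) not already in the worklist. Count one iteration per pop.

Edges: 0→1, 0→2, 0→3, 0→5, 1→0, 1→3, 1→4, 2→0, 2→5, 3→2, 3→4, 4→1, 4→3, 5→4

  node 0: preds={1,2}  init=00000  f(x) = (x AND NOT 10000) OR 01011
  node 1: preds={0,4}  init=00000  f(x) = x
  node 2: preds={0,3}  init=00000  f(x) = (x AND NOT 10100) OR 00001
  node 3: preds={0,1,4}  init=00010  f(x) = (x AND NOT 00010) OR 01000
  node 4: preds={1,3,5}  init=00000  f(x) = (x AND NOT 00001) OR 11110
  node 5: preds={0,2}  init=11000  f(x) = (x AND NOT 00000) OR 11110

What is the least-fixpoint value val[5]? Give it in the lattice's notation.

Trace (16 dequeues):
  [1] u=0 | in 00000 | out 01011 | prev 00000 | push {}
  [2] u=1 | in 01011 | out 01011 | prev 00000 | push {0}
  [3] u=2 | in 01011 | out 01011 | prev 00000 | push {}
  [4] u=3 | in 01011 | out 01011 | prev 00010 | push {2}
  [5] u=4 | in 11011 | out 11110 | prev 00000 | push {1,3}
  [6] u=5 | in 01011 | out 11111 | prev 11000 | push {4}
  [7] u=0 | in 01011 | out 01011 | ==
  [8] u=2 | in 01011 | out 01011 | ==
  [9] u=1 | in 11111 | out 11111 | prev 01011 | push {0}
  [10] u=3 | in 11111 | out 11111 | prev 01011 | push {2}
  [11] u=4 | in 11111 | out 11110 | ==
  [12] u=0 | in 11111 | out 01111 | prev 01011 | push {1,3,5}
  [13] u=2 | in 11111 | out 01011 | ==
  [14] u=1 | in 11111 | out 11111 | ==
  [15] u=3 | in 11111 | out 11111 | ==
  [16] u=5 | in 01111 | out 11111 | ==

Converged values:
  [0] 01111
  [1] 11111
  [2] 01011
  [3] 11111
  [4] 11110
  [5] 11111

11111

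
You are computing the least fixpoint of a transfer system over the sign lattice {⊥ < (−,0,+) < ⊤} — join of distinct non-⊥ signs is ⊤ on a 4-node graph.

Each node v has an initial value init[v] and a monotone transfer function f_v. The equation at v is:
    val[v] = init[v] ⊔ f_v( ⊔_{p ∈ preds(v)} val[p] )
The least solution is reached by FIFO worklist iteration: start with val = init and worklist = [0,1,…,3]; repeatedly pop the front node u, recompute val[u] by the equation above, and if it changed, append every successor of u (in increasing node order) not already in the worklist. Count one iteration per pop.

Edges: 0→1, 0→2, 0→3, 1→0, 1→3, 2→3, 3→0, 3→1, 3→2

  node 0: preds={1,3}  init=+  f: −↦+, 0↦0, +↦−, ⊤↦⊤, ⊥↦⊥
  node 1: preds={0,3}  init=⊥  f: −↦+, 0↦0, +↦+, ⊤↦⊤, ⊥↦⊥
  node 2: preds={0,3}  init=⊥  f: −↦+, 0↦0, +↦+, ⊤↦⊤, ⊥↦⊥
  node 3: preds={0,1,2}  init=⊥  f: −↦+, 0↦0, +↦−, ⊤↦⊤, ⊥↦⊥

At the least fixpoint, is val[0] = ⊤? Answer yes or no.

yes

Trace (11 dequeues):
  [1] u=0 | in ⊥ | out + | ==
  [2] u=1 | in + | out + | prev ⊥ | push {0}
  [3] u=2 | in + | out + | prev ⊥ | push {}
  [4] u=3 | in + | out − | prev ⊥ | push {1,2}
  [5] u=0 | in ⊤ | out ⊤ | prev + | push {3}
  [6] u=1 | in ⊤ | out ⊤ | prev + | push {0}
  [7] u=2 | in ⊤ | out ⊤ | prev + | push {}
  [8] u=3 | in ⊤ | out ⊤ | prev − | push {1,2}
  [9] u=0 | in ⊤ | out ⊤ | ==
  [10] u=1 | in ⊤ | out ⊤ | ==
  [11] u=2 | in ⊤ | out ⊤ | ==

Converged values:
  [0] ⊤
  [1] ⊤
  [2] ⊤
  [3] ⊤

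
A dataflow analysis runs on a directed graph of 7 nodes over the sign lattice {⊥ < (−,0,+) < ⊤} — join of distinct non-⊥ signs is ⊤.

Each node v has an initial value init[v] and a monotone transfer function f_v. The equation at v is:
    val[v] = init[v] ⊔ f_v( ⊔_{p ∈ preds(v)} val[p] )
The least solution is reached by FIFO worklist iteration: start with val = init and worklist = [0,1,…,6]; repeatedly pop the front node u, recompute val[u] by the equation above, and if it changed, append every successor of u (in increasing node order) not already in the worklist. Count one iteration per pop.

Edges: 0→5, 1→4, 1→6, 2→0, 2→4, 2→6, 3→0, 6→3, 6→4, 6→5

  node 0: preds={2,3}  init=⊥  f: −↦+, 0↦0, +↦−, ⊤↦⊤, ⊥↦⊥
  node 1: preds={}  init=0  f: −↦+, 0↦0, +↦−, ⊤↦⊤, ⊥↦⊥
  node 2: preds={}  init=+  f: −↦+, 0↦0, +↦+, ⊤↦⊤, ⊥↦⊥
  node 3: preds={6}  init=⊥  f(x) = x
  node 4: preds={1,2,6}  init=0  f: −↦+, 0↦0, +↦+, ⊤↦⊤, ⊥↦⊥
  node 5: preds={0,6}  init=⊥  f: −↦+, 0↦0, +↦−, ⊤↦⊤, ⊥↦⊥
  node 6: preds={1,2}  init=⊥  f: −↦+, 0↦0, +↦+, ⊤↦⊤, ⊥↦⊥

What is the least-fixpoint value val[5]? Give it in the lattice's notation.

Trace (12 dequeues):
  [1] u=0 | in + | out − | prev ⊥ | push {}
  [2] u=1 | in ⊥ | out 0 | ==
  [3] u=2 | in ⊥ | out + | ==
  [4] u=3 | in ⊥ | out ⊥ | ==
  [5] u=4 | in ⊤ | out ⊤ | prev 0 | push {}
  [6] u=5 | in − | out + | prev ⊥ | push {}
  [7] u=6 | in ⊤ | out ⊤ | prev ⊥ | push {3,4,5}
  [8] u=3 | in ⊤ | out ⊤ | prev ⊥ | push {0}
  [9] u=4 | in ⊤ | out ⊤ | ==
  [10] u=5 | in ⊤ | out ⊤ | prev + | push {}
  [11] u=0 | in ⊤ | out ⊤ | prev − | push {5}
  [12] u=5 | in ⊤ | out ⊤ | ==

Converged values:
  [0] ⊤
  [1] 0
  [2] +
  [3] ⊤
  [4] ⊤
  [5] ⊤
  [6] ⊤

⊤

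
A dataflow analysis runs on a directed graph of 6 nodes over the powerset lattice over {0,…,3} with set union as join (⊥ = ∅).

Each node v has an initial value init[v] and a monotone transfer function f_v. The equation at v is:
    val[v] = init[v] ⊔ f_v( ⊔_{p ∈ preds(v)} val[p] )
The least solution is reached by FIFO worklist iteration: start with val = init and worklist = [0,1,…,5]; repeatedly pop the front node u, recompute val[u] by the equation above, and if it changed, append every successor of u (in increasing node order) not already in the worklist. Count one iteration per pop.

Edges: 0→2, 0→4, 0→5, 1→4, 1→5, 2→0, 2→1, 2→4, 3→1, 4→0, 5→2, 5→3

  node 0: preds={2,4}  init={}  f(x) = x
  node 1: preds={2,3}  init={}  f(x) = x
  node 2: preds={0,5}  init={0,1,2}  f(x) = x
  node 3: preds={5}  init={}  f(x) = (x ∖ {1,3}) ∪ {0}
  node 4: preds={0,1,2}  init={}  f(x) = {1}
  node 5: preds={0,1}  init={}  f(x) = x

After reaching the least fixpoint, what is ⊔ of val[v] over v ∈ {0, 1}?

{0,1,2}

Iteration log — 11 steps:
  step 1. node 0  ⊔preds={0,1,2}  new={0,1,2}  old={}  +wl: 
  step 2. node 1  ⊔preds={0,1,2}  new={0,1,2}  old={}  +wl: 
  step 3. node 2  ⊔preds={0,1,2}  new={0,1,2}  stable
  step 4. node 3  ⊔preds={}  new={0}  old={}  +wl: 1
  step 5. node 4  ⊔preds={0,1,2}  new={1}  old={}  +wl: 0
  step 6. node 5  ⊔preds={0,1,2}  new={0,1,2}  old={}  +wl: 2,3
  step 7. node 1  ⊔preds={0,1,2}  new={0,1,2}  stable
  step 8. node 0  ⊔preds={0,1,2}  new={0,1,2}  stable
  step 9. node 2  ⊔preds={0,1,2}  new={0,1,2}  stable
  step 10. node 3  ⊔preds={0,1,2}  new={0,2}  old={0}  +wl: 1
  step 11. node 1  ⊔preds={0,1,2}  new={0,1,2}  stable

Least fixpoint reached:
  node 0: {0,1,2}
  node 1: {0,1,2}
  node 2: {0,1,2}
  node 3: {0,2}
  node 4: {1}
  node 5: {0,1,2}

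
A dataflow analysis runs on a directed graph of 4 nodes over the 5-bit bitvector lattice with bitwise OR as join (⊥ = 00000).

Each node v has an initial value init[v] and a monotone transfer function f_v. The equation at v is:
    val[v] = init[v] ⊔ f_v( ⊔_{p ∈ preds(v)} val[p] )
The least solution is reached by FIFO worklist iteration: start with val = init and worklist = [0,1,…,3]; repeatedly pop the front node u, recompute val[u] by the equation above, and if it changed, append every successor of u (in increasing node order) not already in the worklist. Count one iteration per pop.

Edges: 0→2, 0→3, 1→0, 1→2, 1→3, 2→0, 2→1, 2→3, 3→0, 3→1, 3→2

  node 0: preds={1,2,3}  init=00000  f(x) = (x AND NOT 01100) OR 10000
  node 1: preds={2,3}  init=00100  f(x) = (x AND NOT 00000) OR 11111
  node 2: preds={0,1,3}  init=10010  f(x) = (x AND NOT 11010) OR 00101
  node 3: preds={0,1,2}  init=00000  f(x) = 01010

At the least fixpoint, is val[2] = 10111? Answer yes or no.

yes

Trace (8 dequeues):
  [1] u=0 | in 10110 | out 10010 | prev 00000 | push {}
  [2] u=1 | in 10010 | out 11111 | prev 00100 | push {0}
  [3] u=2 | in 11111 | out 10111 | prev 10010 | push {1}
  [4] u=3 | in 11111 | out 01010 | prev 00000 | push {2}
  [5] u=0 | in 11111 | out 10011 | prev 10010 | push {3}
  [6] u=1 | in 11111 | out 11111 | ==
  [7] u=2 | in 11111 | out 10111 | ==
  [8] u=3 | in 11111 | out 01010 | ==

Converged values:
  [0] 10011
  [1] 11111
  [2] 10111
  [3] 01010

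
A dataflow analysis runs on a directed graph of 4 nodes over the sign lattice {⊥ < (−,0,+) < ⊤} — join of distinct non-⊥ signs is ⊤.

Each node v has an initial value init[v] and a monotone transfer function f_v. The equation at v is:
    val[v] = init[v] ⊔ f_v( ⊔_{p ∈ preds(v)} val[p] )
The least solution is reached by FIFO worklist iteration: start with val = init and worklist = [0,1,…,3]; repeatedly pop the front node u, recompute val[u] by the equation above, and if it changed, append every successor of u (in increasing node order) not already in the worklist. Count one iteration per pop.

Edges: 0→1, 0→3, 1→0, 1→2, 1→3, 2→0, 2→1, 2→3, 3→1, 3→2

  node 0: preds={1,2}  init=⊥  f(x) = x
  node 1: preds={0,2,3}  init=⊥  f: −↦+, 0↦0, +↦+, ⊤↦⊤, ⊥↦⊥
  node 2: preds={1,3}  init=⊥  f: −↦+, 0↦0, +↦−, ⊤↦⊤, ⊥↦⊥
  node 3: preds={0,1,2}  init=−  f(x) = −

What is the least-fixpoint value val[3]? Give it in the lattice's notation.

−

Iteration log — 9 steps:
  step 1. node 0  ⊔preds=⊥  new=⊥  stable
  step 2. node 1  ⊔preds=−  new=+  old=⊥  +wl: 0
  step 3. node 2  ⊔preds=⊤  new=⊤  old=⊥  +wl: 1
  step 4. node 3  ⊔preds=⊤  new=−  stable
  step 5. node 0  ⊔preds=⊤  new=⊤  old=⊥  +wl: 3
  step 6. node 1  ⊔preds=⊤  new=⊤  old=+  +wl: 0,2
  step 7. node 3  ⊔preds=⊤  new=−  stable
  step 8. node 0  ⊔preds=⊤  new=⊤  stable
  step 9. node 2  ⊔preds=⊤  new=⊤  stable

Least fixpoint reached:
  node 0: ⊤
  node 1: ⊤
  node 2: ⊤
  node 3: −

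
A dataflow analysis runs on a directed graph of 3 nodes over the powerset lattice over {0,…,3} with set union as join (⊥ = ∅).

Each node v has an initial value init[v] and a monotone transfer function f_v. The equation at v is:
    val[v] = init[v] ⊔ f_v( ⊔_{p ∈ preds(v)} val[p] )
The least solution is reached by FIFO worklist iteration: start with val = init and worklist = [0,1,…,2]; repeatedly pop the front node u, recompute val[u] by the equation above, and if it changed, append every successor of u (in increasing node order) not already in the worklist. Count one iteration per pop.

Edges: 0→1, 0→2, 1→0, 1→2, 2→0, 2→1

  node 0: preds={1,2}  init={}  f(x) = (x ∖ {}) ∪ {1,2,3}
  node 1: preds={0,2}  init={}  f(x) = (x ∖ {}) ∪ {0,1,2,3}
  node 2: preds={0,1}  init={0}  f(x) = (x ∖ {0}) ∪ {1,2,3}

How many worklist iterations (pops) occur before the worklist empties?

5

Worklist (5 pops):
  #1 pop 0: in={0} → {0,1,2,3} (was {}); enqueue []
  #2 pop 1: in={0,1,2,3} → {0,1,2,3} (was {}); enqueue [0]
  #3 pop 2: in={0,1,2,3} → {0,1,2,3} (was {0}); enqueue [1]
  #4 pop 0: in={0,1,2,3} → {0,1,2,3} (no change)
  #5 pop 1: in={0,1,2,3} → {0,1,2,3} (no change)

Fixpoint:
  val[0] = {0,1,2,3}
  val[1] = {0,1,2,3}
  val[2] = {0,1,2,3}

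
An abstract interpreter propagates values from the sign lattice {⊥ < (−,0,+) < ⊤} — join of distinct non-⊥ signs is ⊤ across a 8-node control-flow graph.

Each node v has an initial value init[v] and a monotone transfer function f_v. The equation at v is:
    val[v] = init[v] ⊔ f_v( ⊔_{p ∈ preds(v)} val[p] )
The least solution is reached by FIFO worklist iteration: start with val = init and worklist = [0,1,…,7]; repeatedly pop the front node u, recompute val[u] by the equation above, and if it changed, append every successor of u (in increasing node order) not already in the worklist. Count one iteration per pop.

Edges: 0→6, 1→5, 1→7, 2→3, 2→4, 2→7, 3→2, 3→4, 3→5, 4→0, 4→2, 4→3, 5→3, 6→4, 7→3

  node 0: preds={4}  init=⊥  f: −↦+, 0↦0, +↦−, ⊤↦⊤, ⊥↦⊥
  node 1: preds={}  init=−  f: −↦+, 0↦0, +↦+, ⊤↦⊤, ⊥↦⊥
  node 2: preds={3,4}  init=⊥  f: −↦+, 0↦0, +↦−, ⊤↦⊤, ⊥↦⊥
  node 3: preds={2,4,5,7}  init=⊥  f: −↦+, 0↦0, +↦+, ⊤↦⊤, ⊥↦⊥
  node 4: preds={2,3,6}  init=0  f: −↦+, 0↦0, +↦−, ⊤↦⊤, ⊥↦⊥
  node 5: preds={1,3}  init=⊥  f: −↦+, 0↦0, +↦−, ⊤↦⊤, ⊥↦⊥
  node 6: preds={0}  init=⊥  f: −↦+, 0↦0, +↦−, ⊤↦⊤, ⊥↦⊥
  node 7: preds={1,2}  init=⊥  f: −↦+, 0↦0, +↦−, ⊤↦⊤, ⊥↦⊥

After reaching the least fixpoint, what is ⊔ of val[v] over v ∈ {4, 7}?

⊤

Worklist (19 pops):
  #1 pop 0: in=0 → 0 (was ⊥); enqueue []
  #2 pop 1: in=⊥ → − (no change)
  #3 pop 2: in=0 → 0 (was ⊥); enqueue []
  #4 pop 3: in=0 → 0 (was ⊥); enqueue [2]
  #5 pop 4: in=0 → 0 (no change)
  #6 pop 5: in=⊤ → ⊤ (was ⊥); enqueue [3]
  #7 pop 6: in=0 → 0 (was ⊥); enqueue [4]
  #8 pop 7: in=⊤ → ⊤ (was ⊥); enqueue []
  #9 pop 2: in=0 → 0 (no change)
  #10 pop 3: in=⊤ → ⊤ (was 0); enqueue [2,5]
  #11 pop 4: in=⊤ → ⊤ (was 0); enqueue [0,3]
  #12 pop 2: in=⊤ → ⊤ (was 0); enqueue [4,7]
  #13 pop 5: in=⊤ → ⊤ (no change)
  #14 pop 0: in=⊤ → ⊤ (was 0); enqueue [6]
  #15 pop 3: in=⊤ → ⊤ (no change)
  #16 pop 4: in=⊤ → ⊤ (no change)
  #17 pop 7: in=⊤ → ⊤ (no change)
  #18 pop 6: in=⊤ → ⊤ (was 0); enqueue [4]
  #19 pop 4: in=⊤ → ⊤ (no change)

Fixpoint:
  val[0] = ⊤
  val[1] = −
  val[2] = ⊤
  val[3] = ⊤
  val[4] = ⊤
  val[5] = ⊤
  val[6] = ⊤
  val[7] = ⊤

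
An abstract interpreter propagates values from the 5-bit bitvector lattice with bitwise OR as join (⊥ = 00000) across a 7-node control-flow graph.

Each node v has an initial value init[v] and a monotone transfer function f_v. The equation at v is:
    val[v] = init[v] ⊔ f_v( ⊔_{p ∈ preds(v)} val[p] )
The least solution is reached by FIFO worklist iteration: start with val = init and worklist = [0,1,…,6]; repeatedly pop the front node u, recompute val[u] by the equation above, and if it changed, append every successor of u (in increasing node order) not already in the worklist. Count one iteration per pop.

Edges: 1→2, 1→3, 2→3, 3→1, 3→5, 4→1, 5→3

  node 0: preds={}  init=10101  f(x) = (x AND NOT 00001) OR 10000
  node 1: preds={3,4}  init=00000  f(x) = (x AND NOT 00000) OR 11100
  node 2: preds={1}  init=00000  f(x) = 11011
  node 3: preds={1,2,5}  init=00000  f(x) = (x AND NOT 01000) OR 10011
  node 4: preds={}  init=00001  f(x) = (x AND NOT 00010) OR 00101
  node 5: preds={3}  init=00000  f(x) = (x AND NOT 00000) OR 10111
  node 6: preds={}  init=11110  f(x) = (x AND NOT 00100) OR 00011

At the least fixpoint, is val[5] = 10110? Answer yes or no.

Trace (10 dequeues):
  [1] u=0 | in 00000 | out 10101 | ==
  [2] u=1 | in 00001 | out 11101 | prev 00000 | push {}
  [3] u=2 | in 11101 | out 11011 | prev 00000 | push {}
  [4] u=3 | in 11111 | out 10111 | prev 00000 | push {1}
  [5] u=4 | in 00000 | out 00101 | prev 00001 | push {}
  [6] u=5 | in 10111 | out 10111 | prev 00000 | push {3}
  [7] u=6 | in 00000 | out 11111 | prev 11110 | push {}
  [8] u=1 | in 10111 | out 11111 | prev 11101 | push {2}
  [9] u=3 | in 11111 | out 10111 | ==
  [10] u=2 | in 11111 | out 11011 | ==

Converged values:
  [0] 10101
  [1] 11111
  [2] 11011
  [3] 10111
  [4] 00101
  [5] 10111
  [6] 11111

no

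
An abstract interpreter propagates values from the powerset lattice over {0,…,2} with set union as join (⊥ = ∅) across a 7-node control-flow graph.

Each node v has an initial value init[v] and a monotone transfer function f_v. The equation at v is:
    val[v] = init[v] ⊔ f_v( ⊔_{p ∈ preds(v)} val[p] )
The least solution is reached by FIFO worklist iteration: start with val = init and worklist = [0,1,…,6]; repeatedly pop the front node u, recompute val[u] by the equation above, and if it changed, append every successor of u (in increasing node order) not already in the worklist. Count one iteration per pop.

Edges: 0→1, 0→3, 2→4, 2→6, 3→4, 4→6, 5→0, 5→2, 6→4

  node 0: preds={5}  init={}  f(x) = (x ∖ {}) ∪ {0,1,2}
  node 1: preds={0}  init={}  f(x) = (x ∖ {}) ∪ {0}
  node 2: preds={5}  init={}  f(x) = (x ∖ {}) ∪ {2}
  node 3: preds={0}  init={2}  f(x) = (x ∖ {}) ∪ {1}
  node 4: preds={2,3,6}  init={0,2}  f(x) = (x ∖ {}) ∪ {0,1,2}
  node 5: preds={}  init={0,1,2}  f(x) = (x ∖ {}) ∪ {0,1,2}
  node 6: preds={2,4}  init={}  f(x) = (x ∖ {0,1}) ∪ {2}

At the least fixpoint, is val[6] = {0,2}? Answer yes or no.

Iteration log — 8 steps:
  step 1. node 0  ⊔preds={0,1,2}  new={0,1,2}  old={}  +wl: 
  step 2. node 1  ⊔preds={0,1,2}  new={0,1,2}  old={}  +wl: 
  step 3. node 2  ⊔preds={0,1,2}  new={0,1,2}  old={}  +wl: 
  step 4. node 3  ⊔preds={0,1,2}  new={0,1,2}  old={2}  +wl: 
  step 5. node 4  ⊔preds={0,1,2}  new={0,1,2}  old={0,2}  +wl: 
  step 6. node 5  ⊔preds={}  new={0,1,2}  stable
  step 7. node 6  ⊔preds={0,1,2}  new={2}  old={}  +wl: 4
  step 8. node 4  ⊔preds={0,1,2}  new={0,1,2}  stable

Least fixpoint reached:
  node 0: {0,1,2}
  node 1: {0,1,2}
  node 2: {0,1,2}
  node 3: {0,1,2}
  node 4: {0,1,2}
  node 5: {0,1,2}
  node 6: {2}

no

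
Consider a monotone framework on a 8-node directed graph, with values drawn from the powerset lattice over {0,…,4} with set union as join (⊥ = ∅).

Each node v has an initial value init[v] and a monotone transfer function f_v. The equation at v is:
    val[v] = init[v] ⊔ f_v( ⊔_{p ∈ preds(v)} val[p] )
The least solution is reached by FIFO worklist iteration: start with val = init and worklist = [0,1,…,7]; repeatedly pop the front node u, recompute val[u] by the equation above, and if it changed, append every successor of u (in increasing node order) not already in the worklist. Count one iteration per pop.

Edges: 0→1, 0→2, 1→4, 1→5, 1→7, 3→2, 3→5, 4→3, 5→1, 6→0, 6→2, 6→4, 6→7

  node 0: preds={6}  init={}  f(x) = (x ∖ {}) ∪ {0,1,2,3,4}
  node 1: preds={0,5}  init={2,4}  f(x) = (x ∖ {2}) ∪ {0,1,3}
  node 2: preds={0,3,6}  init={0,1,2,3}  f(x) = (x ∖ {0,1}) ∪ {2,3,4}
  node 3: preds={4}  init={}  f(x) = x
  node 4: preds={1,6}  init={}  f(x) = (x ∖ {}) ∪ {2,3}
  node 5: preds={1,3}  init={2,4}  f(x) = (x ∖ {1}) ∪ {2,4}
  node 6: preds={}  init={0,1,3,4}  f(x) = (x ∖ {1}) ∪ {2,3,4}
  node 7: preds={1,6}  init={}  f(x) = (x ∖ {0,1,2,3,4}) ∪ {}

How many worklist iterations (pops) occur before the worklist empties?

Iteration log — 14 steps:
  step 1. node 0  ⊔preds={0,1,3,4}  new={0,1,2,3,4}  old={}  +wl: 
  step 2. node 1  ⊔preds={0,1,2,3,4}  new={0,1,2,3,4}  old={2,4}  +wl: 
  step 3. node 2  ⊔preds={0,1,2,3,4}  new={0,1,2,3,4}  old={0,1,2,3}  +wl: 
  step 4. node 3  ⊔preds={}  new={}  stable
  step 5. node 4  ⊔preds={0,1,2,3,4}  new={0,1,2,3,4}  old={}  +wl: 3
  step 6. node 5  ⊔preds={0,1,2,3,4}  new={0,2,3,4}  old={2,4}  +wl: 1
  step 7. node 6  ⊔preds={}  new={0,1,2,3,4}  old={0,1,3,4}  +wl: 0,2,4
  step 8. node 7  ⊔preds={0,1,2,3,4}  new={}  stable
  step 9. node 3  ⊔preds={0,1,2,3,4}  new={0,1,2,3,4}  old={}  +wl: 5
  step 10. node 1  ⊔preds={0,1,2,3,4}  new={0,1,2,3,4}  stable
  step 11. node 0  ⊔preds={0,1,2,3,4}  new={0,1,2,3,4}  stable
  step 12. node 2  ⊔preds={0,1,2,3,4}  new={0,1,2,3,4}  stable
  step 13. node 4  ⊔preds={0,1,2,3,4}  new={0,1,2,3,4}  stable
  step 14. node 5  ⊔preds={0,1,2,3,4}  new={0,2,3,4}  stable

Least fixpoint reached:
  node 0: {0,1,2,3,4}
  node 1: {0,1,2,3,4}
  node 2: {0,1,2,3,4}
  node 3: {0,1,2,3,4}
  node 4: {0,1,2,3,4}
  node 5: {0,2,3,4}
  node 6: {0,1,2,3,4}
  node 7: {}

14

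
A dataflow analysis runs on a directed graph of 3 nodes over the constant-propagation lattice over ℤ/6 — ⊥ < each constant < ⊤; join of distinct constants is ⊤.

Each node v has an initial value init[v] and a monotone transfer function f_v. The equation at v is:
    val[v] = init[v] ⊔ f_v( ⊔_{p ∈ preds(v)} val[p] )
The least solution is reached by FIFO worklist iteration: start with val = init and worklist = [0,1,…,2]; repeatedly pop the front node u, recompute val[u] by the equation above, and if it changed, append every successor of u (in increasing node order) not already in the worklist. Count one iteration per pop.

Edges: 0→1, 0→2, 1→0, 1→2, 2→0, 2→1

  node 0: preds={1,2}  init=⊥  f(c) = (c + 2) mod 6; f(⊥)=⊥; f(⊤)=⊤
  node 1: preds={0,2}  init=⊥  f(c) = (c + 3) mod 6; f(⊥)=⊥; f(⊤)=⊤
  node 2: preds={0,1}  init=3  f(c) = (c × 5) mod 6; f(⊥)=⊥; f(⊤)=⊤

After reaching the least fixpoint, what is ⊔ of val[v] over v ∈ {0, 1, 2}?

⊤

Trace (6 dequeues):
  [1] u=0 | in 3 | out 5 | prev ⊥ | push {}
  [2] u=1 | in ⊤ | out ⊤ | prev ⊥ | push {0}
  [3] u=2 | in ⊤ | out ⊤ | prev 3 | push {1}
  [4] u=0 | in ⊤ | out ⊤ | prev 5 | push {2}
  [5] u=1 | in ⊤ | out ⊤ | ==
  [6] u=2 | in ⊤ | out ⊤ | ==

Converged values:
  [0] ⊤
  [1] ⊤
  [2] ⊤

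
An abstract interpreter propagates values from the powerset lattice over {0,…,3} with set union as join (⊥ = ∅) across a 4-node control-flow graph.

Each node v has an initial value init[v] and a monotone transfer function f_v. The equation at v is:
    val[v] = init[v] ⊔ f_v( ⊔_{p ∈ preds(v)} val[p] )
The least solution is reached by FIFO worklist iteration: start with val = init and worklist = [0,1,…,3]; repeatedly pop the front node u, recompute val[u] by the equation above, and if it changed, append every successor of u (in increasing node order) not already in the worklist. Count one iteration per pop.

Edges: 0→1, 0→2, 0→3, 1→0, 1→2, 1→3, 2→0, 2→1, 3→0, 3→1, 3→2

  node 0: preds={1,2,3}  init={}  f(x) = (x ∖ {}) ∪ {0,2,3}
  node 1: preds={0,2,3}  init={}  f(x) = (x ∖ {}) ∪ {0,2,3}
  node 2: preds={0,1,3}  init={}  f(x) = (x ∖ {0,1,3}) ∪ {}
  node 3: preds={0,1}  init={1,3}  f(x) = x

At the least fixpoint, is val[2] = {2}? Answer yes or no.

Trace (7 dequeues):
  [1] u=0 | in {1,3} | out {0,1,2,3} | prev {} | push {}
  [2] u=1 | in {0,1,2,3} | out {0,1,2,3} | prev {} | push {0}
  [3] u=2 | in {0,1,2,3} | out {2} | prev {} | push {1}
  [4] u=3 | in {0,1,2,3} | out {0,1,2,3} | prev {1,3} | push {2}
  [5] u=0 | in {0,1,2,3} | out {0,1,2,3} | ==
  [6] u=1 | in {0,1,2,3} | out {0,1,2,3} | ==
  [7] u=2 | in {0,1,2,3} | out {2} | ==

Converged values:
  [0] {0,1,2,3}
  [1] {0,1,2,3}
  [2] {2}
  [3] {0,1,2,3}

yes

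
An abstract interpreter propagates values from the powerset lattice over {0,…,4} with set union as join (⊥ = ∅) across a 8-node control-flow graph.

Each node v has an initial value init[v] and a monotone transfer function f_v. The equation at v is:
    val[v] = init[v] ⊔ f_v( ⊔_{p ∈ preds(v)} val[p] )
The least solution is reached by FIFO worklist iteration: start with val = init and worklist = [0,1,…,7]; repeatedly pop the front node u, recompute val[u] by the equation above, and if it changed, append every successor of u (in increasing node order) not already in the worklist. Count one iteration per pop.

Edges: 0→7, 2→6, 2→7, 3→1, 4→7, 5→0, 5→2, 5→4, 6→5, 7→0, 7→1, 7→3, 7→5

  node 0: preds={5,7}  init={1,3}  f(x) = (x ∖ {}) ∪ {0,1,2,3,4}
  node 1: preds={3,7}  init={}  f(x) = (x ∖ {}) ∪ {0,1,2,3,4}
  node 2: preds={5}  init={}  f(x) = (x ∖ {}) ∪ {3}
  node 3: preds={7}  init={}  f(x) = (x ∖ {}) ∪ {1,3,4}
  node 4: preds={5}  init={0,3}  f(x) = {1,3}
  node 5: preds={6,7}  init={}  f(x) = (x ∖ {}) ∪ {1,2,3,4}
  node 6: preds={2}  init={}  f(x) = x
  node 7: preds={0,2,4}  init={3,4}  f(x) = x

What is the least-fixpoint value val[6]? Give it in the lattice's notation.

{0,1,2,3,4}

Trace (24 dequeues):
  [1] u=0 | in {3,4} | out {0,1,2,3,4} | prev {1,3} | push {}
  [2] u=1 | in {3,4} | out {0,1,2,3,4} | prev {} | push {}
  [3] u=2 | in {} | out {3} | prev {} | push {}
  [4] u=3 | in {3,4} | out {1,3,4} | prev {} | push {1}
  [5] u=4 | in {} | out {0,1,3} | prev {0,3} | push {}
  [6] u=5 | in {3,4} | out {1,2,3,4} | prev {} | push {0,2,4}
  [7] u=6 | in {3} | out {3} | prev {} | push {5}
  [8] u=7 | in {0,1,2,3,4} | out {0,1,2,3,4} | prev {3,4} | push {3}
  [9] u=1 | in {0,1,2,3,4} | out {0,1,2,3,4} | ==
  [10] u=0 | in {0,1,2,3,4} | out {0,1,2,3,4} | ==
  [11] u=2 | in {1,2,3,4} | out {1,2,3,4} | prev {3} | push {6,7}
  [12] u=4 | in {1,2,3,4} | out {0,1,3} | ==
  [13] u=5 | in {0,1,2,3,4} | out {0,1,2,3,4} | prev {1,2,3,4} | push {0,2,4}
  [14] u=3 | in {0,1,2,3,4} | out {0,1,2,3,4} | prev {1,3,4} | push {1}
  [15] u=6 | in {1,2,3,4} | out {1,2,3,4} | prev {3} | push {5}
  [16] u=7 | in {0,1,2,3,4} | out {0,1,2,3,4} | ==
  [17] u=0 | in {0,1,2,3,4} | out {0,1,2,3,4} | ==
  [18] u=2 | in {0,1,2,3,4} | out {0,1,2,3,4} | prev {1,2,3,4} | push {6,7}
  [19] u=4 | in {0,1,2,3,4} | out {0,1,3} | ==
  [20] u=1 | in {0,1,2,3,4} | out {0,1,2,3,4} | ==
  [21] u=5 | in {0,1,2,3,4} | out {0,1,2,3,4} | ==
  [22] u=6 | in {0,1,2,3,4} | out {0,1,2,3,4} | prev {1,2,3,4} | push {5}
  [23] u=7 | in {0,1,2,3,4} | out {0,1,2,3,4} | ==
  [24] u=5 | in {0,1,2,3,4} | out {0,1,2,3,4} | ==

Converged values:
  [0] {0,1,2,3,4}
  [1] {0,1,2,3,4}
  [2] {0,1,2,3,4}
  [3] {0,1,2,3,4}
  [4] {0,1,3}
  [5] {0,1,2,3,4}
  [6] {0,1,2,3,4}
  [7] {0,1,2,3,4}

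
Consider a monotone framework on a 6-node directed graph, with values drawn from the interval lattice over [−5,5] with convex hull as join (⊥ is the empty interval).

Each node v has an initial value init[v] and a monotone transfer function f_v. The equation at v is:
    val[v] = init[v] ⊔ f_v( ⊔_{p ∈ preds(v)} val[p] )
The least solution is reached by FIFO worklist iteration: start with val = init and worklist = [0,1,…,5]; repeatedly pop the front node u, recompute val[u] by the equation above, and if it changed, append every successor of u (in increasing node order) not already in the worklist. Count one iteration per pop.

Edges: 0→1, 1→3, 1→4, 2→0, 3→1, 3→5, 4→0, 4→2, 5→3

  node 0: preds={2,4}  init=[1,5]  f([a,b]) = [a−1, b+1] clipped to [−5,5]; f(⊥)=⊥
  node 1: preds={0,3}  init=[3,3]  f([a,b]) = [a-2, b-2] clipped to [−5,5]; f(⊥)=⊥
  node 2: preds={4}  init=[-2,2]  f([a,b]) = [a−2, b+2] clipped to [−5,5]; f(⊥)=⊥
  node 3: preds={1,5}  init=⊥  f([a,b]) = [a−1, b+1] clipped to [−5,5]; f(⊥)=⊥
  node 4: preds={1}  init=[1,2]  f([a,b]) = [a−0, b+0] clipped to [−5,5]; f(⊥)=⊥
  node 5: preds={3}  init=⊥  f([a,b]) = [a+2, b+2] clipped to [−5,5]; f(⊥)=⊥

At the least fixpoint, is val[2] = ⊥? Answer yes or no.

no

Iteration log — 13 steps:
  step 1. node 0  ⊔preds=[-2,2]  new=[-3,5]  old=[1,5]  +wl: 
  step 2. node 1  ⊔preds=[-3,5]  new=[-5,3]  old=[3,3]  +wl: 
  step 3. node 2  ⊔preds=[1,2]  new=[-2,4]  old=[-2,2]  +wl: 0
  step 4. node 3  ⊔preds=[-5,3]  new=[-5,4]  old=⊥  +wl: 1
  step 5. node 4  ⊔preds=[-5,3]  new=[-5,3]  old=[1,2]  +wl: 2
  step 6. node 5  ⊔preds=[-5,4]  new=[-3,5]  old=⊥  +wl: 3
  step 7. node 0  ⊔preds=[-5,4]  new=[-5,5]  old=[-3,5]  +wl: 
  step 8. node 1  ⊔preds=[-5,5]  new=[-5,3]  stable
  step 9. node 2  ⊔preds=[-5,3]  new=[-5,5]  old=[-2,4]  +wl: 0
  step 10. node 3  ⊔preds=[-5,5]  new=[-5,5]  old=[-5,4]  +wl: 1,5
  step 11. node 0  ⊔preds=[-5,5]  new=[-5,5]  stable
  step 12. node 1  ⊔preds=[-5,5]  new=[-5,3]  stable
  step 13. node 5  ⊔preds=[-5,5]  new=[-3,5]  stable

Least fixpoint reached:
  node 0: [-5,5]
  node 1: [-5,3]
  node 2: [-5,5]
  node 3: [-5,5]
  node 4: [-5,3]
  node 5: [-3,5]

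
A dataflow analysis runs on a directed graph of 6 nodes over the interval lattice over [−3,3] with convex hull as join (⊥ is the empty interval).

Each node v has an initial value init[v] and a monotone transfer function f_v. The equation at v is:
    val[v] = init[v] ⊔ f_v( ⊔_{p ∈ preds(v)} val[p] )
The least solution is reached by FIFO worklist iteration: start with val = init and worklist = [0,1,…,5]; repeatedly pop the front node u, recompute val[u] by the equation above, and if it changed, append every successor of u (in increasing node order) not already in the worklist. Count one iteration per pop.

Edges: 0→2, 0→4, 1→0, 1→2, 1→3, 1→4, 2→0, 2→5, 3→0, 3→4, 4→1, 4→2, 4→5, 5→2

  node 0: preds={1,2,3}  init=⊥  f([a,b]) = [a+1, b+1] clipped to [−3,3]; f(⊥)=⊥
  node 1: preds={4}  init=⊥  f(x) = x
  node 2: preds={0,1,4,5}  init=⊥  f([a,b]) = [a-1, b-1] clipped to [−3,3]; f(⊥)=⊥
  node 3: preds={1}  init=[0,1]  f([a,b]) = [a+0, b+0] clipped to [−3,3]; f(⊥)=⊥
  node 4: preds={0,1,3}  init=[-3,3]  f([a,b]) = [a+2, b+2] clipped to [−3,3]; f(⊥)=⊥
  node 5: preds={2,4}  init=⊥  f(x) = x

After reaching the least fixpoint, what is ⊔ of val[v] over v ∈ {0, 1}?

[-3,3]

Worklist (9 pops):
  #1 pop 0: in=[0,1] → [1,2] (was ⊥); enqueue []
  #2 pop 1: in=[-3,3] → [-3,3] (was ⊥); enqueue [0]
  #3 pop 2: in=[-3,3] → [-3,2] (was ⊥); enqueue []
  #4 pop 3: in=[-3,3] → [-3,3] (was [0,1]); enqueue []
  #5 pop 4: in=[-3,3] → [-3,3] (no change)
  #6 pop 5: in=[-3,3] → [-3,3] (was ⊥); enqueue [2]
  #7 pop 0: in=[-3,3] → [-2,3] (was [1,2]); enqueue [4]
  #8 pop 2: in=[-3,3] → [-3,2] (no change)
  #9 pop 4: in=[-3,3] → [-3,3] (no change)

Fixpoint:
  val[0] = [-2,3]
  val[1] = [-3,3]
  val[2] = [-3,2]
  val[3] = [-3,3]
  val[4] = [-3,3]
  val[5] = [-3,3]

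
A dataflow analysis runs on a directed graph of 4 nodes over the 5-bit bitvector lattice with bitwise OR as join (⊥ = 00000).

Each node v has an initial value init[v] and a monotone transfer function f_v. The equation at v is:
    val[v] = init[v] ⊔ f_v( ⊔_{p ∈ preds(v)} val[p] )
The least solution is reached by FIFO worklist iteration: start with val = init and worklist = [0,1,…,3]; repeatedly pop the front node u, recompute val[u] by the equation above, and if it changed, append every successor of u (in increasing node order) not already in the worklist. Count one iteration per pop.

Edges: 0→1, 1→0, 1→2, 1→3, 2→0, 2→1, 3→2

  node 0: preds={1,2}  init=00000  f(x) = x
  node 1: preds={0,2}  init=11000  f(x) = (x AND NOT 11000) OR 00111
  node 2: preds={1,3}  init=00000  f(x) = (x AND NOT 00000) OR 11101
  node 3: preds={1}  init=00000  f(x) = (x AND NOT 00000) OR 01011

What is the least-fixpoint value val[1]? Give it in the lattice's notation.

11111

Iteration log — 7 steps:
  step 1. node 0  ⊔preds=11000  new=11000  old=00000  +wl: 
  step 2. node 1  ⊔preds=11000  new=11111  old=11000  +wl: 0
  step 3. node 2  ⊔preds=11111  new=11111  old=00000  +wl: 1
  step 4. node 3  ⊔preds=11111  new=11111  old=00000  +wl: 2
  step 5. node 0  ⊔preds=11111  new=11111  old=11000  +wl: 
  step 6. node 1  ⊔preds=11111  new=11111  stable
  step 7. node 2  ⊔preds=11111  new=11111  stable

Least fixpoint reached:
  node 0: 11111
  node 1: 11111
  node 2: 11111
  node 3: 11111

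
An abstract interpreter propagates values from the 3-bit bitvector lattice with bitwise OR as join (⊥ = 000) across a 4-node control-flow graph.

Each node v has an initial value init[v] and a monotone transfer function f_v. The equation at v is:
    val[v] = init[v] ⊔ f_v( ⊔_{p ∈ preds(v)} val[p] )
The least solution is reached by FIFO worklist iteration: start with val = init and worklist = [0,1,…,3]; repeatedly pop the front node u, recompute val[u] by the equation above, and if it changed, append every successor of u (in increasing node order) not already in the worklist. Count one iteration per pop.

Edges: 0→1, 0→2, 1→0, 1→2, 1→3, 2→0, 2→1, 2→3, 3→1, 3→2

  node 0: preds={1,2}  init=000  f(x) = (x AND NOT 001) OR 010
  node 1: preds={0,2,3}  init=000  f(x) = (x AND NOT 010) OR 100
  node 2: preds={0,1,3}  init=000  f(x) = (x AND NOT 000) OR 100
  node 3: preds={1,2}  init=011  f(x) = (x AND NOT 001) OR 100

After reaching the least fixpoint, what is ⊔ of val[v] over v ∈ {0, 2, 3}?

111

Iteration log — 7 steps:
  step 1. node 0  ⊔preds=000  new=010  old=000  +wl: 
  step 2. node 1  ⊔preds=011  new=101  old=000  +wl: 0
  step 3. node 2  ⊔preds=111  new=111  old=000  +wl: 1
  step 4. node 3  ⊔preds=111  new=111  old=011  +wl: 2
  step 5. node 0  ⊔preds=111  new=110  old=010  +wl: 
  step 6. node 1  ⊔preds=111  new=101  stable
  step 7. node 2  ⊔preds=111  new=111  stable

Least fixpoint reached:
  node 0: 110
  node 1: 101
  node 2: 111
  node 3: 111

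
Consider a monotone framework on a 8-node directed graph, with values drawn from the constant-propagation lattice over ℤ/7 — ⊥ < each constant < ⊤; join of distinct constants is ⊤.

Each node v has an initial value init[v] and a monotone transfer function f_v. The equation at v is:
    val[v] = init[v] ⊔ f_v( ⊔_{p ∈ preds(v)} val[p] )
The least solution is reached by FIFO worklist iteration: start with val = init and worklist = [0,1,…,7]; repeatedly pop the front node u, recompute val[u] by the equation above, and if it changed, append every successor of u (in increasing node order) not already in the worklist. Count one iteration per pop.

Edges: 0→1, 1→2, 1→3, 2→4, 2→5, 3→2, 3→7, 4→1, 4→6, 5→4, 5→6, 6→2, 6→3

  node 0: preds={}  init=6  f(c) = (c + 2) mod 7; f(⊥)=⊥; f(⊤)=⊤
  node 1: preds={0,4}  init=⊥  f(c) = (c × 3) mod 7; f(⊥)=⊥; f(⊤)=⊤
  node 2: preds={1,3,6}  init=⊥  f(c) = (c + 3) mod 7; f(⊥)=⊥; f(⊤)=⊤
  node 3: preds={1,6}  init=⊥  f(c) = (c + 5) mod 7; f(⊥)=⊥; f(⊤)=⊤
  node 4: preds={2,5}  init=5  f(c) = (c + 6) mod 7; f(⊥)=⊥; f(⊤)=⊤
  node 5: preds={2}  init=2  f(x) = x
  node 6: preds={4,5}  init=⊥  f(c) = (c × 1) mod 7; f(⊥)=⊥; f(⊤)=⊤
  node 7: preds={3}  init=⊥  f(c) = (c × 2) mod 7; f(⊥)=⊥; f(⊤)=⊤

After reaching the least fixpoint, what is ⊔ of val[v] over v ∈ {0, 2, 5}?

Iteration log — 12 steps:
  step 1. node 0  ⊔preds=⊥  new=6  stable
  step 2. node 1  ⊔preds=⊤  new=⊤  old=⊥  +wl: 
  step 3. node 2  ⊔preds=⊤  new=⊤  old=⊥  +wl: 
  step 4. node 3  ⊔preds=⊤  new=⊤  old=⊥  +wl: 2
  step 5. node 4  ⊔preds=⊤  new=⊤  old=5  +wl: 1
  step 6. node 5  ⊔preds=⊤  new=⊤  old=2  +wl: 4
  step 7. node 6  ⊔preds=⊤  new=⊤  old=⊥  +wl: 3
  step 8. node 7  ⊔preds=⊤  new=⊤  old=⊥  +wl: 
  step 9. node 2  ⊔preds=⊤  new=⊤  stable
  step 10. node 1  ⊔preds=⊤  new=⊤  stable
  step 11. node 4  ⊔preds=⊤  new=⊤  stable
  step 12. node 3  ⊔preds=⊤  new=⊤  stable

Least fixpoint reached:
  node 0: 6
  node 1: ⊤
  node 2: ⊤
  node 3: ⊤
  node 4: ⊤
  node 5: ⊤
  node 6: ⊤
  node 7: ⊤

⊤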